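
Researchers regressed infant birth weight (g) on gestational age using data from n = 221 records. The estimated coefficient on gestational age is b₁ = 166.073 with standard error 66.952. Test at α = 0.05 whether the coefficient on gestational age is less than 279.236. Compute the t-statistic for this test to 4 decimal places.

H₀: β₁ = 279.236 vs H₁: β₁ < 279.236.
t = (b₁ − β₁⁰)/SE = (166.073 − 279.236) / 66.952 = -1.6902.
df = n − 2 = 221 − 2 = 219.
One-sided p ≈ 0.0462, which is < 0.05, so reject H₀.
There is evidence that the true slope on gestational age is below 279.236 g per unit.

t = -1.6902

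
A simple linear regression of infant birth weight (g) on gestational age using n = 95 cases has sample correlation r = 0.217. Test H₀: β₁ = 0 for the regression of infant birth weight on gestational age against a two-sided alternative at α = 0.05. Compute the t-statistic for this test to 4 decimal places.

t = r·√(n − 2)/√(1 − r²) = 0.217·√93/√0.952911 = 2.1438.
df = n − 2 = 93.
Two-sided p ≈ 0.0347, which is < 0.05, so reject H₀.
There is evidence of a linear association between gestational age and infant birth weight.

t = 2.1438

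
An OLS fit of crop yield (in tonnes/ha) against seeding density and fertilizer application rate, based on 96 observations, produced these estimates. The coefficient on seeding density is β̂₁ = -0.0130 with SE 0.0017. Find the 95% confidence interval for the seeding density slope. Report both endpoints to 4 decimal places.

(-0.0164, -0.0096)

df = n − k − 1 = 96 − 2 − 1 = 93.
t* = t_{0.025, 93} = 1.985802.
Margin = t* × SE = 1.985802 × 0.0017 = 0.003376.
CI: -0.0130 ± 0.003376 → (-0.0164, -0.0096).
With 95% confidence, each one-unit increase in seeding density is associated with a change of between -0.0164 and -0.0096 tonnes/ha in crop yield, holding the other predictors fixed.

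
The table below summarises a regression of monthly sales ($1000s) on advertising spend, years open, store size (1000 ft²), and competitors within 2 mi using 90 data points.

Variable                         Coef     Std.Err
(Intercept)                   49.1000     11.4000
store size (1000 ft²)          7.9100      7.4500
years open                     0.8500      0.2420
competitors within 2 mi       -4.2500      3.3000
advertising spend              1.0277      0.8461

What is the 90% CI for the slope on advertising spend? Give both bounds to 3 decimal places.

Read off: b = 1.0277, SE = 0.8461 for advertising spend.
df = n − k − 1 = 90 − 4 − 1 = 85.
t* = t_{0.05, 85} = 1.662978.
Margin = t* × SE = 1.662978 × 0.8461 = 1.40705.
CI: 1.0277 ± 1.40705 → (-0.379, 2.435).

(-0.379, 2.435)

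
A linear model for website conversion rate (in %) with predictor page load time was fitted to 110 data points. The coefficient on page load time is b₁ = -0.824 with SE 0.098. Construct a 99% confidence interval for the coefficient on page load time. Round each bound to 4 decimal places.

df = n − 2 = 110 − 2 = 108.
t* = t_{0.005, 108} = 2.62212.
Margin = t* × SE = 2.62212 × 0.098 = 0.256968.
CI: -0.824 ± 0.256968 → (-1.0810, -0.5670).
With 99% confidence, each one-unit increase in page load time is associated with a change of between -1.0810 and -0.5670 % in website conversion rate.

(-1.0810, -0.5670)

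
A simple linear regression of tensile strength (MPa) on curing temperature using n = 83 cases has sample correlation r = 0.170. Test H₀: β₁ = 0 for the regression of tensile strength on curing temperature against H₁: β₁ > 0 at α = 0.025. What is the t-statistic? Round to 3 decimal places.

t = 1.553

t = r·√(n − 2)/√(1 − r²) = 0.170·√81/√0.9711 = 1.553.
df = n − 2 = 81.
One-sided p ≈ 0.0622, which is ≥ 0.025, so fail to reject H₀.
The data do not give significant evidence of a linear association between curing temperature and tensile strength.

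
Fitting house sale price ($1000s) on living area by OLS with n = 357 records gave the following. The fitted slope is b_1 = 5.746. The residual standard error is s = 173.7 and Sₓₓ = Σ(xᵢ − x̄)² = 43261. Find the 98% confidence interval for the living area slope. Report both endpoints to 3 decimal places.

(3.794, 7.698)

SE(b_1) = s/√Sₓₓ = 173.7/√43261 = 0.835125.
df = n − 2 = 355.
t* = t_{0.01, 355} = 2.336898.
Margin = t* × SE = 2.336898 × 0.835125 = 1.95160.
CI: 5.746 ± 1.95160 → (3.794, 7.698).
With 98% confidence, each one-unit increase in living area is associated with a change of between 3.794 and 7.698 $1000s in house sale price.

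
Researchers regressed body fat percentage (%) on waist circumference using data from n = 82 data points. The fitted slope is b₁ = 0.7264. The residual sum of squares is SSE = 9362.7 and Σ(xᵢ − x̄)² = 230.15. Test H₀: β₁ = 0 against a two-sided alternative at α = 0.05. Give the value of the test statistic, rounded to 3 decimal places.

t = 1.019

MSE = SSE/(n − 2) = 9362.7/80 = 117.034.
SE(b₁) = √(MSE/Sₓₓ) = √(117.034/230.15) = 0.713099.
t = 0.7264 / 0.713099 = 1.019.
df = n − 2 = 80.
Two-sided p ≈ 0.3114, which is ≥ 0.05, so fail to reject H₀.
The data do not give significant evidence of an association between waist circumference and body fat percentage.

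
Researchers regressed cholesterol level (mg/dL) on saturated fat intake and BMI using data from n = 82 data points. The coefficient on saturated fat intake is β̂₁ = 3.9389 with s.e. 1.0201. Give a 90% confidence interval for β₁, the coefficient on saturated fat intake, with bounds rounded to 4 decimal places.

(2.2411, 5.6367)

df = n − k − 1 = 82 − 2 − 1 = 79.
t* = t_{0.05, 79} = 1.664371.
Margin = t* × SE = 1.664371 × 1.0201 = 1.697825.
CI: 3.9389 ± 1.697825 → (2.2411, 5.6367).
With 90% confidence, each one-unit increase in saturated fat intake is associated with a change of between 2.2411 and 5.6367 mg/dL in cholesterol level, holding the other predictors fixed.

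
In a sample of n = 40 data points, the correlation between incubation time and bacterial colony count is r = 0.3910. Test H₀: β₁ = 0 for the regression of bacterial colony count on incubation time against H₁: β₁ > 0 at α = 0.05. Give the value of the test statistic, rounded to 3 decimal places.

t = 2.619

t = r·√(n − 2)/√(1 − r²) = 0.3910·√38/√0.847119 = 2.619.
df = n − 2 = 38.
One-sided p ≈ 0.0063, which is < 0.05, so reject H₀.
There is evidence of a linear association between incubation time and bacterial colony count.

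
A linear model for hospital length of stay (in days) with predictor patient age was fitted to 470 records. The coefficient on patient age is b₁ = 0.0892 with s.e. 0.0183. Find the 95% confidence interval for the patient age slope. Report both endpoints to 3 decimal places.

df = n − 2 = 470 − 2 = 468.
t* = t_{0.025, 468} = 1.965046.
Margin = t* × SE = 1.965046 × 0.0183 = 0.03596.
CI: 0.0892 ± 0.03596 → (0.053, 0.125).
With 95% confidence, each one-unit increase in patient age is associated with a change of between 0.053 and 0.125 days in hospital length of stay.

(0.053, 0.125)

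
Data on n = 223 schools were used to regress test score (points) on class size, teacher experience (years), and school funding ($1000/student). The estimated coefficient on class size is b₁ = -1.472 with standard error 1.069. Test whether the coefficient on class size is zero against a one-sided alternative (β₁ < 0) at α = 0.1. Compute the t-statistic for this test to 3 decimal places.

t = -1.377

H₀: β₁ = 0 vs H₁: β₁ < 0.
t = (b₁ − β₁⁰)/SE = -1.472 / 1.069 = -1.377.
df = n − k − 1 = 223 − 3 − 1 = 219.
One-sided p ≈ 0.0850, which is < 0.1, so reject H₀.
There is evidence that the true slope on class size is negative, holding the other predictors fixed.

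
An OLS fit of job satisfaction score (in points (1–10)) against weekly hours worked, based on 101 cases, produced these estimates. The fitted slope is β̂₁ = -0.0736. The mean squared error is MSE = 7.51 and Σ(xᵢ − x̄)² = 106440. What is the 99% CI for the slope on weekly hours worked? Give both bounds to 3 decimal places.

SE(β̂₁) = √(MSE/Sₓₓ) = √(7.51/106440) = 0.00839977.
df = n − 2 = 99.
t* = t_{0.005, 99} = 2.626405.
Margin = t* × SE = 2.626405 × 0.00839977 = 0.02206.
CI: -0.0736 ± 0.02206 → (-0.096, -0.052).
With 99% confidence, each one-unit increase in weekly hours worked is associated with a change of between -0.096 and -0.052 points (1–10) in job satisfaction score.

(-0.096, -0.052)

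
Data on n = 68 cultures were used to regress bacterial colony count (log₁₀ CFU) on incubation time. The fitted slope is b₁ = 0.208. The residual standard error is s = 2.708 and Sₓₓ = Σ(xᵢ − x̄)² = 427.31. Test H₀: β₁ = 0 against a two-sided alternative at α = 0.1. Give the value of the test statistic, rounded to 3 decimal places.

t = 1.588

SE(b₁) = s/√Sₓₓ = 2.708/√427.31 = 0.131002.
t = 0.208 / 0.131002 = 1.588.
df = n − 2 = 66.
Two-sided p ≈ 0.1171, which is ≥ 0.1, so fail to reject H₀.
The data do not give significant evidence of an association between incubation time and bacterial colony count.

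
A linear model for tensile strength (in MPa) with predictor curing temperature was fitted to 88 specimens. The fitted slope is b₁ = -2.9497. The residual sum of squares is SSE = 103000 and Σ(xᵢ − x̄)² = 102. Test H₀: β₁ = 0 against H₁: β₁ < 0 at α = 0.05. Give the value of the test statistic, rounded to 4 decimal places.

t = -0.8608

MSE = SSE/(n − 2) = 103000/86 = 1197.67.
SE(b₁) = √(MSE/Sₓₓ) = √(1197.67/102) = 3.42665.
t = -2.9497 / 3.42665 = -0.8608.
df = n − 2 = 86.
One-sided p ≈ 0.1959, which is ≥ 0.05, so fail to reject H₀.
The data do not give significant evidence that the true slope on curing temperature is negative.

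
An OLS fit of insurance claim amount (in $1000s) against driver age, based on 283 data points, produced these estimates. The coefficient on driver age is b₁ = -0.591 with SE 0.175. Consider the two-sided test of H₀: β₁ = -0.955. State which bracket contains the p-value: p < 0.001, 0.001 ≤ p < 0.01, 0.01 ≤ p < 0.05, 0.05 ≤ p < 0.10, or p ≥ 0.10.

0.01 ≤ p < 0.05

t = (-0.591 − (-0.955)) / 0.175 = 2.080.
df = n − 2 = 283 − 2 = 281.
Two-sided p = 2·P(T_{281} > |t|) ≈ 0.0384.
So 0.01 ≤ p < 0.05.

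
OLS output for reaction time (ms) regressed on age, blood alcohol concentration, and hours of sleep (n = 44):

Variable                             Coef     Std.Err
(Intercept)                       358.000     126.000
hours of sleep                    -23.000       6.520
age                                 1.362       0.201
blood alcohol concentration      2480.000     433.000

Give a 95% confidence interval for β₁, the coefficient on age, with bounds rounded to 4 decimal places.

Read off: b = 1.362, SE = 0.201 for age.
df = n − k − 1 = 44 − 3 − 1 = 40.
t* = t_{0.025, 40} = 2.021075.
Margin = t* × SE = 2.021075 × 0.201 = 0.406236.
CI: 1.362 ± 0.406236 → (0.9558, 1.7682).

(0.9558, 1.7682)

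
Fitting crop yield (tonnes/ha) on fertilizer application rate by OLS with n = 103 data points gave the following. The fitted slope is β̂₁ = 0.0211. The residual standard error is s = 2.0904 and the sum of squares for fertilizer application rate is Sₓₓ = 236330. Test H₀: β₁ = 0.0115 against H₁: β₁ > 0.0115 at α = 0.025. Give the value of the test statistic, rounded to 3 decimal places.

SE(β̂₁) = s/√Sₓₓ = 2.0904/√236330 = 0.00430001.
t = (0.0211 − 0.0115) / 0.00430001 = 2.233.
df = n − 2 = 101.
One-sided p ≈ 0.0139, which is < 0.025, so reject H₀.
There is evidence that the true slope on fertilizer application rate exceeds 0.0115 tonnes/ha per unit.

t = 2.233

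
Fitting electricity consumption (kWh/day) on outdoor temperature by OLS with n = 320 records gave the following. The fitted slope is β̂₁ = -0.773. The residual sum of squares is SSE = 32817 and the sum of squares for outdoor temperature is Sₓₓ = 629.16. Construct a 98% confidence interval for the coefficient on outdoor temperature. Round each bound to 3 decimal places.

MSE = SSE/(n − 2) = 32817/318 = 103.198.
SE(β̂₁) = √(MSE/Sₓₓ) = √(103.198/629.16) = 0.405.
df = n − 2 = 318.
t* = t_{0.01, 318} = 2.338131.
Margin = t* × SE = 2.338131 × 0.405 = 0.94694.
CI: -0.773 ± 0.94694 → (-1.720, 0.174).
With 98% confidence, each one-unit increase in outdoor temperature is associated with a change of between -1.720 and 0.174 kWh/day in electricity consumption.

(-1.720, 0.174)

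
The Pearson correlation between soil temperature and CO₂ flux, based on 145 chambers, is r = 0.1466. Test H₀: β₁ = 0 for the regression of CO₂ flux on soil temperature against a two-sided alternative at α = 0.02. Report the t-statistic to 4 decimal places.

t = r·√(n − 2)/√(1 − r²) = 0.1466·√143/√0.978508 = 1.7722.
df = n − 2 = 143.
Two-sided p ≈ 0.0785, which is ≥ 0.02, so fail to reject H₀.
The data do not give significant evidence of a linear association between soil temperature and CO₂ flux.

t = 1.7722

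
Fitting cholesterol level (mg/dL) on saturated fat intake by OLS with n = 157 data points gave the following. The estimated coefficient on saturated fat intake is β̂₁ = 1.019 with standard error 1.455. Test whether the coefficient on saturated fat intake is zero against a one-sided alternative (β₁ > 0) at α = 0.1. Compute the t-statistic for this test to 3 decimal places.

H₀: β₁ = 0 vs H₁: β₁ > 0.
t = (β̂₁ − β₁⁰)/SE = 1.019 / 1.455 = 0.700.
df = n − 2 = 157 − 2 = 155.
One-sided p ≈ 0.2424, which is ≥ 0.1, so fail to reject H₀.
The data do not give significant evidence that the true slope on saturated fat intake is positive.

t = 0.700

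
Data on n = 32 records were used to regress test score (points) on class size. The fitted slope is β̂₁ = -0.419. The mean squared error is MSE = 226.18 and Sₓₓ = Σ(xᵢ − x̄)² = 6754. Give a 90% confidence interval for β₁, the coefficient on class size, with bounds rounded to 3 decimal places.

(-0.730, -0.108)

SE(β̂₁) = √(MSE/Sₓₓ) = √(226.18/6754) = 0.182998.
df = n − 2 = 30.
t* = t_{0.05, 30} = 1.697261.
Margin = t* × SE = 1.697261 × 0.182998 = 0.31060.
CI: -0.419 ± 0.31060 → (-0.730, -0.108).
With 90% confidence, each one-unit increase in class size is associated with a change of between -0.730 and -0.108 points in test score.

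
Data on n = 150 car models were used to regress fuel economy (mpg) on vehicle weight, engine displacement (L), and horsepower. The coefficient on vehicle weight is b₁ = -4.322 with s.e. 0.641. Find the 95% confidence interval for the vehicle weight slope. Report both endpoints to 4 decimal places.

df = n − k − 1 = 150 − 3 − 1 = 146.
t* = t_{0.025, 146} = 1.976346.
Margin = t* × SE = 1.976346 × 0.641 = 1.266838.
CI: -4.322 ± 1.266838 → (-5.5888, -3.0552).
With 95% confidence, each one-unit increase in vehicle weight is associated with a change of between -5.5888 and -3.0552 mpg in fuel economy, holding the other predictors fixed.

(-5.5888, -3.0552)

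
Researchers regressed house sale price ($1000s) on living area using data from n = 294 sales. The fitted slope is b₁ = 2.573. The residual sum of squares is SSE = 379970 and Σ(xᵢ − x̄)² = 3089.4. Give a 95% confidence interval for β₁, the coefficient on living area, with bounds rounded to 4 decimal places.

MSE = SSE/(n − 2) = 379970/292 = 1301.27.
SE(b₁) = √(MSE/Sₓₓ) = √(1301.27/3089.4) = 0.649002.
df = n − 2 = 292.
t* = t_{0.025, 292} = 1.968121.
Margin = t* × SE = 1.968121 × 0.649002 = 1.277315.
CI: 2.573 ± 1.277315 → (1.2957, 3.8503).
With 95% confidence, each one-unit increase in living area is associated with a change of between 1.2957 and 3.8503 $1000s in house sale price.

(1.2957, 3.8503)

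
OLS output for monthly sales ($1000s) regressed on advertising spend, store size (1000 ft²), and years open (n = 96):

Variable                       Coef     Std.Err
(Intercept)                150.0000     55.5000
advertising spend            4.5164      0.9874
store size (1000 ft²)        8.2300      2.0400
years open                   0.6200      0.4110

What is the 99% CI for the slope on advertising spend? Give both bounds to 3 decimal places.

(1.919, 7.114)

Read off: b = 4.5164, SE = 0.9874 for advertising spend.
df = n − k − 1 = 96 − 3 − 1 = 92.
t* = t_{0.005, 92} = 2.63033.
Margin = t* × SE = 2.63033 × 0.9874 = 2.59719.
CI: 4.5164 ± 2.59719 → (1.919, 7.114).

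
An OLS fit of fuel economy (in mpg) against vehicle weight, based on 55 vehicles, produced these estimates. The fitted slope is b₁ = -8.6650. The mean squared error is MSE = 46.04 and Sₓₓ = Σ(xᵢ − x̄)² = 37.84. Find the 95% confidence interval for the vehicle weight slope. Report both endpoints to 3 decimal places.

(-10.877, -6.453)

SE(b₁) = √(MSE/Sₓₓ) = √(46.04/37.84) = 1.10304.
df = n − 2 = 53.
t* = t_{0.025, 53} = 2.005746.
Margin = t* × SE = 2.005746 × 1.10304 = 2.21242.
CI: -8.6650 ± 2.21242 → (-10.877, -6.453).
With 95% confidence, each one-unit increase in vehicle weight is associated with a change of between -10.877 and -6.453 mpg in fuel economy.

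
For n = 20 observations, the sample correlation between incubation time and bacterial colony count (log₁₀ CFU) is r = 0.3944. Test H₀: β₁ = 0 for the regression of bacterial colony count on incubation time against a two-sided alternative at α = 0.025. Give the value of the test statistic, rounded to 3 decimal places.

t = 1.821

t = r·√(n − 2)/√(1 − r²) = 0.3944·√18/√0.844449 = 1.821.
df = n − 2 = 18.
Two-sided p ≈ 0.0853, which is ≥ 0.025, so fail to reject H₀.
The data do not give significant evidence of a linear association between incubation time and bacterial colony count.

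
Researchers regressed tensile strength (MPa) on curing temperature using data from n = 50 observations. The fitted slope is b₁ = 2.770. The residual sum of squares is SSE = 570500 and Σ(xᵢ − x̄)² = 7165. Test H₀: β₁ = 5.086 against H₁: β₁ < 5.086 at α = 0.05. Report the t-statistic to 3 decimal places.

t = -1.798

MSE = SSE/(n − 2) = 570500/48 = 11885.4.
SE(b₁) = √(MSE/Sₓₓ) = √(11885.4/7165) = 1.28795.
t = (2.770 − 5.086) / 1.28795 = -1.798.
df = n − 2 = 48.
One-sided p ≈ 0.0392, which is < 0.05, so reject H₀.
There is evidence that the true slope on curing temperature is below 5.086 MPa per unit.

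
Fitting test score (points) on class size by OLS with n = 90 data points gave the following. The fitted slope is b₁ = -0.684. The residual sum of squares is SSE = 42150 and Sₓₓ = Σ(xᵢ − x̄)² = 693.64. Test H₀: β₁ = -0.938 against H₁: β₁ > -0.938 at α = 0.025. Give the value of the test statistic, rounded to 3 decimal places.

t = 0.306

MSE = SSE/(n − 2) = 42150/88 = 478.977.
SE(b₁) = √(MSE/Sₓₓ) = √(478.977/693.64) = 0.83098.
t = (-0.684 − (-0.938)) / 0.83098 = 0.306.
df = n − 2 = 88.
One-sided p ≈ 0.3803, which is ≥ 0.025, so fail to reject H₀.
The data do not give significant evidence that the true slope on class size exceeds -0.938 points per unit.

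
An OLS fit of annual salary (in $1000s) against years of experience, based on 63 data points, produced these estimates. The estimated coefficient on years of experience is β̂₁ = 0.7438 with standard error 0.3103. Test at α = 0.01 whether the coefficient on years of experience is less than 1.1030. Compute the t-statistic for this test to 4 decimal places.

H₀: β₁ = 1.1030 vs H₁: β₁ < 1.1030.
t = (β̂₁ − β₁⁰)/SE = (0.7438 − 1.1030) / 0.3103 = -1.1576.
df = n − 2 = 63 − 2 = 61.
One-sided p ≈ 0.1258, which is ≥ 0.01, so fail to reject H₀.
The data do not give significant evidence that the true slope on years of experience is below 1.1030 $1000s per unit.

t = -1.1576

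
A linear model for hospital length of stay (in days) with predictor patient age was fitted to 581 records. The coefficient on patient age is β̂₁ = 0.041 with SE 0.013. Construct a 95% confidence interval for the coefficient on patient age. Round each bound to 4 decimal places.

df = n − 2 = 581 − 2 = 579.
t* = t_{0.025, 579} = 1.96407.
Margin = t* × SE = 1.96407 × 0.013 = 0.025533.
CI: 0.041 ± 0.025533 → (0.0155, 0.0665).
With 95% confidence, each one-unit increase in patient age is associated with a change of between 0.0155 and 0.0665 days in hospital length of stay.

(0.0155, 0.0665)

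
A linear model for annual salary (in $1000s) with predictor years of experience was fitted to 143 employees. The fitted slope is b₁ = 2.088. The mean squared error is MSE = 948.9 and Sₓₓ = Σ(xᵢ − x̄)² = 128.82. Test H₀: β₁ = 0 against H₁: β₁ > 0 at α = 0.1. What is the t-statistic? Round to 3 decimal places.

SE(b₁) = √(MSE/Sₓₓ) = √(948.9/128.82) = 2.71405.
t = 2.088 / 2.71405 = 0.769.
df = n − 2 = 141.
One-sided p ≈ 0.2215, which is ≥ 0.1, so fail to reject H₀.
The data do not give significant evidence that the true slope on years of experience is positive.

t = 0.769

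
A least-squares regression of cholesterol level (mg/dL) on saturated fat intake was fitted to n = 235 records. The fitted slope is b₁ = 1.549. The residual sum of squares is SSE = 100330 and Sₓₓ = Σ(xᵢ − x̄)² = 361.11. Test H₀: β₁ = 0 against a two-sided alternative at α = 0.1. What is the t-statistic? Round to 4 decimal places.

t = 1.4185

MSE = SSE/(n − 2) = 100330/233 = 430.601.
SE(b₁) = √(MSE/Sₓₓ) = √(430.601/361.11) = 1.09199.
t = 1.549 / 1.09199 = 1.4185.
df = n − 2 = 233.
Two-sided p ≈ 0.1574, which is ≥ 0.1, so fail to reject H₀.
The data do not give significant evidence of an association between saturated fat intake and cholesterol level.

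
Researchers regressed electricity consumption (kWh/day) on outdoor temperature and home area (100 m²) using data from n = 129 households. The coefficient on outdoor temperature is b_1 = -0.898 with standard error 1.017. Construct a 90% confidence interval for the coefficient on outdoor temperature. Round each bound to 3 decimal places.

df = n − k − 1 = 129 − 2 − 1 = 126.
t* = t_{0.05, 126} = 1.657037.
Margin = t* × SE = 1.657037 × 1.017 = 1.68521.
CI: -0.898 ± 1.68521 → (-2.583, 0.787).
With 90% confidence, each one-unit increase in outdoor temperature is associated with a change of between -2.583 and 0.787 kWh/day in electricity consumption, holding the other predictors fixed.

(-2.583, 0.787)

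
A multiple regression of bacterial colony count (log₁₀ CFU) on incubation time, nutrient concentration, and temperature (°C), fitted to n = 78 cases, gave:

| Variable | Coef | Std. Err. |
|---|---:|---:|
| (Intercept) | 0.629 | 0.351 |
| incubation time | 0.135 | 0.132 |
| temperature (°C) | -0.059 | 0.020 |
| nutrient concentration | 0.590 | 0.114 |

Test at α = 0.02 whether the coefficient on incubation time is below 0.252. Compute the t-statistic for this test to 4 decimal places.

Read off: b = 0.135, SE = 0.132 for incubation time.
H₀: β₁ = 0.252 vs H₁: β₁ < 0.252.
t = (0.135 − 0.252) / 0.132 = -0.8864.
df = n − k − 1 = 78 − 3 − 1 = 74.
One-sided p ≈ 0.1891, which is ≥ 0.02, so fail to reject H₀.
The data do not give significant evidence that the true slope on incubation time is below 0.252 log₁₀ CFU per unit, holding the other predictors fixed.

t = -0.8864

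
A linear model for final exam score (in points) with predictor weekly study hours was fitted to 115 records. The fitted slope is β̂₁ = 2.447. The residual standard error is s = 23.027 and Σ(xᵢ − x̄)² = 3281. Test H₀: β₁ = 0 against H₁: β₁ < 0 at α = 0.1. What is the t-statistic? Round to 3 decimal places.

SE(β̂₁) = s/√Sₓₓ = 23.027/√3281 = 0.402008.
t = 2.447 / 0.402008 = 6.087.
df = n − 2 = 113.
One-sided p ≈ 1.0000, which is ≥ 0.1, so fail to reject H₀.
The data do not give significant evidence that the true slope on weekly study hours is negative.

t = 6.087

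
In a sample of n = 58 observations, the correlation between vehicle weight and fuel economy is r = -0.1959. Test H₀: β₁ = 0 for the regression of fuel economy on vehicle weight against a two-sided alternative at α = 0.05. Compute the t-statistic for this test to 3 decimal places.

t = r·√(n − 2)/√(1 − r²) = -0.1959·√56/√0.961623 = -1.495.
df = n − 2 = 56.
Two-sided p ≈ 0.1405, which is ≥ 0.05, so fail to reject H₀.
The data do not give significant evidence of a linear association between vehicle weight and fuel economy.

t = -1.495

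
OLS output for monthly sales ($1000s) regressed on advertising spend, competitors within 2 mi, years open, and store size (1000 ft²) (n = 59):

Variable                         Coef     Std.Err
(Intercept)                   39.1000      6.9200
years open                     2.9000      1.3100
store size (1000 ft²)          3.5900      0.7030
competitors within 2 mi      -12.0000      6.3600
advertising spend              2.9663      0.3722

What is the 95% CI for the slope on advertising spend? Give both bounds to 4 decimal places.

(2.2201, 3.7125)

Read off: b = 2.9663, SE = 0.3722 for advertising spend.
df = n − k − 1 = 59 − 4 − 1 = 54.
t* = t_{0.025, 54} = 2.004879.
Margin = t* × SE = 2.004879 × 0.3722 = 0.746216.
CI: 2.9663 ± 0.746216 → (2.2201, 3.7125).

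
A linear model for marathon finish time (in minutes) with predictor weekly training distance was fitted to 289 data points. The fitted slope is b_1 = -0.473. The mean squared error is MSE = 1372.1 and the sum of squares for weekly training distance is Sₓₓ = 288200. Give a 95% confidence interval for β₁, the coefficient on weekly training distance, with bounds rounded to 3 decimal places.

SE(b_1) = √(MSE/Sₓₓ) = √(1372.1/288200) = 0.0689995.
df = n − 2 = 287.
t* = t_{0.025, 287} = 1.968264.
Margin = t* × SE = 1.968264 × 0.0689995 = 0.13581.
CI: -0.473 ± 0.13581 → (-0.609, -0.337).
With 95% confidence, each one-unit increase in weekly training distance is associated with a change of between -0.609 and -0.337 minutes in marathon finish time.

(-0.609, -0.337)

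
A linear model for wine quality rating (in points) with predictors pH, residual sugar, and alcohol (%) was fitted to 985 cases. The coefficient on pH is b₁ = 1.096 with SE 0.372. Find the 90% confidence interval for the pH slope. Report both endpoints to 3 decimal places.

df = n − k − 1 = 985 − 3 − 1 = 981.
t* = t_{0.05, 981} = 1.646408.
Margin = t* × SE = 1.646408 × 0.372 = 0.61246.
CI: 1.096 ± 0.61246 → (0.484, 1.708).
With 90% confidence, each one-unit increase in pH is associated with a change of between 0.484 and 1.708 points in wine quality rating, holding the other predictors fixed.

(0.484, 1.708)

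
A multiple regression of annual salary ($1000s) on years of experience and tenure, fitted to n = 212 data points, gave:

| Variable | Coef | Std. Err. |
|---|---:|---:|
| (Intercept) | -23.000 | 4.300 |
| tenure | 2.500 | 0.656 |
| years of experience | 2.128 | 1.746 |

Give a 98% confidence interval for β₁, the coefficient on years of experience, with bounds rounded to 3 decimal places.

(-1.965, 6.221)

Read off: b = 2.128, SE = 1.746 for years of experience.
df = n − k − 1 = 212 − 2 − 1 = 209.
t* = t_{0.01, 209} = 2.344322.
Margin = t* × SE = 2.344322 × 1.746 = 4.09319.
CI: 2.128 ± 4.09319 → (-1.965, 6.221).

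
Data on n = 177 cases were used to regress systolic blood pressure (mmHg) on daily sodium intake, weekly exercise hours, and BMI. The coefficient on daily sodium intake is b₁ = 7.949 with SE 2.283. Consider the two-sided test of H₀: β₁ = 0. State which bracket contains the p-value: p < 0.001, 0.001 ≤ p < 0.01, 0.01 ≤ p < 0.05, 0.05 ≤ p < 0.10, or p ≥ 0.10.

p < 0.001

t = 7.949 / 2.283 = 3.482.
df = n − k − 1 = 177 − 3 − 1 = 173.
Two-sided p = 2·P(T_{173} > |t|) ≈ 0.0006.
So p < 0.001.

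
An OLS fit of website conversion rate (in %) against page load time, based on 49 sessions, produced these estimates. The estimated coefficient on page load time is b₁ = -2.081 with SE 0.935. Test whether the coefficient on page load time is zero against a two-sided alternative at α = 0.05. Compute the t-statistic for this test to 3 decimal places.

H₀: β₁ = 0 vs H₁: β₁ ≠ 0.
t = (b₁ − β₁⁰)/SE = -2.081 / 0.935 = -2.226.
df = n − 2 = 49 − 2 = 47.
Two-sided p ≈ 0.0309, which is < 0.05, so reject H₀.
There is evidence that page load time is associated with website conversion rate.

t = -2.226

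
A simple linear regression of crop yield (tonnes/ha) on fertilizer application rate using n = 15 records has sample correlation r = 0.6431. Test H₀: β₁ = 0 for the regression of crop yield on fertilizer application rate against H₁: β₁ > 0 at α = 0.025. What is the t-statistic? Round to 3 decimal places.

t = 3.028

t = r·√(n − 2)/√(1 − r²) = 0.6431·√13/√0.586422 = 3.028.
df = n − 2 = 13.
One-sided p ≈ 0.0049, which is < 0.025, so reject H₀.
There is evidence of a linear association between fertilizer application rate and crop yield.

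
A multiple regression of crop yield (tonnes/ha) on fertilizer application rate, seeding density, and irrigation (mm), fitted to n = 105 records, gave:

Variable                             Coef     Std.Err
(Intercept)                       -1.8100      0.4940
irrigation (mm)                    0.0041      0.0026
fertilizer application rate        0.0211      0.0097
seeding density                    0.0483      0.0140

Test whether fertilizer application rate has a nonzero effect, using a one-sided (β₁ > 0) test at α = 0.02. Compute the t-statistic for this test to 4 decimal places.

Read off: b = 0.0211, SE = 0.0097 for fertilizer application rate.
H₀: β₁ = 0 vs H₁: β₁ > 0.
t = 0.0211 / 0.0097 = 2.1753.
df = n − k − 1 = 105 − 3 − 1 = 101.
One-sided p ≈ 0.0160, which is < 0.02, so reject H₀.
There is evidence that the true slope on fertilizer application rate is positive, holding the other predictors fixed.

t = 2.1753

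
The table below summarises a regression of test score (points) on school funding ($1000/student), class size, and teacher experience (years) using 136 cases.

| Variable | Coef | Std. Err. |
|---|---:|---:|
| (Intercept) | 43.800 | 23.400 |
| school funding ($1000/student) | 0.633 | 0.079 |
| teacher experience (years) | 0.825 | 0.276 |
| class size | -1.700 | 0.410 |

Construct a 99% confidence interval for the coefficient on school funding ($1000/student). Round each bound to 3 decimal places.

(0.427, 0.839)

Read off: b = 0.633, SE = 0.079 for school funding ($1000/student).
df = n − k − 1 = 136 − 3 − 1 = 132.
t* = t_{0.005, 132} = 2.613588.
Margin = t* × SE = 2.613588 × 0.079 = 0.20647.
CI: 0.633 ± 0.20647 → (0.427, 0.839).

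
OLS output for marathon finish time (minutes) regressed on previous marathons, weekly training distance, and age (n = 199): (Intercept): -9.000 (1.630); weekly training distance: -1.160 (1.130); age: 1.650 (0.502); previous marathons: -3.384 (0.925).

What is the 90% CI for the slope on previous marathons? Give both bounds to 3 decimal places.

Read off: b = -3.384, SE = 0.925 for previous marathons.
df = n − k − 1 = 199 − 3 − 1 = 195.
t* = t_{0.05, 195} = 1.652705.
Margin = t* × SE = 1.652705 × 0.925 = 1.52875.
CI: -3.384 ± 1.52875 → (-4.913, -1.855).

(-4.913, -1.855)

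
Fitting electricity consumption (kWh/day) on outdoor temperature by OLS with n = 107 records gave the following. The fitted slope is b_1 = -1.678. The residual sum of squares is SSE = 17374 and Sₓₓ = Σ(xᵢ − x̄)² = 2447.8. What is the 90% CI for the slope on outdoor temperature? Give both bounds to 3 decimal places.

MSE = SSE/(n − 2) = 17374/105 = 165.467.
SE(b_1) = √(MSE/Sₓₓ) = √(165.467/2447.8) = 0.259996.
df = n − 2 = 105.
t* = t_{0.05, 105} = 1.659495.
Margin = t* × SE = 1.659495 × 0.259996 = 0.43146.
CI: -1.678 ± 0.43146 → (-2.109, -1.247).
With 90% confidence, each one-unit increase in outdoor temperature is associated with a change of between -2.109 and -1.247 kWh/day in electricity consumption.

(-2.109, -1.247)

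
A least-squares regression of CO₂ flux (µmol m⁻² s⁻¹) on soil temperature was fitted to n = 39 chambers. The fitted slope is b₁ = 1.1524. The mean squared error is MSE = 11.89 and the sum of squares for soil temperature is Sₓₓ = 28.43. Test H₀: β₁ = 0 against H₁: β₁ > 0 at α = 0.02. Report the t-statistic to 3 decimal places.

t = 1.782

SE(b₁) = √(MSE/Sₓₓ) = √(11.89/28.43) = 0.646699.
t = 1.1524 / 0.646699 = 1.782.
df = n − 2 = 37.
One-sided p ≈ 0.0415, which is ≥ 0.02, so fail to reject H₀.
The data do not give significant evidence that the true slope on soil temperature is positive.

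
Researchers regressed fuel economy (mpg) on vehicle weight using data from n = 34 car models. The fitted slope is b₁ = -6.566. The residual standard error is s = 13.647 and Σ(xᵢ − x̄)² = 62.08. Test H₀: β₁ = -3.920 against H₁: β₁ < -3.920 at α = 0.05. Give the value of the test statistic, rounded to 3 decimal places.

SE(b₁) = s/√Sₓₓ = 13.647/√62.08 = 1.73205.
t = (-6.566 − (-3.920)) / 1.73205 = -1.528.
df = n − 2 = 32.
One-sided p ≈ 0.0682, which is ≥ 0.05, so fail to reject H₀.
The data do not give significant evidence that the true slope on vehicle weight is below -3.920 mpg per unit.

t = -1.528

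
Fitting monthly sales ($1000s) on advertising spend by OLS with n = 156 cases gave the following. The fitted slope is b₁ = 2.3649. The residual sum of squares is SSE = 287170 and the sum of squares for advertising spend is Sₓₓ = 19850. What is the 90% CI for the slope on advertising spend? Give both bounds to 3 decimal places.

(1.858, 2.872)

MSE = SSE/(n − 2) = 287170/154 = 1864.74.
SE(b₁) = √(MSE/Sₓₓ) = √(1864.74/19850) = 0.306499.
df = n − 2 = 154.
t* = t_{0.05, 154} = 1.654808.
Margin = t* × SE = 1.654808 × 0.306499 = 0.50720.
CI: 2.3649 ± 0.50720 → (1.858, 2.872).
With 90% confidence, each one-unit increase in advertising spend is associated with a change of between 1.858 and 2.872 $1000s in monthly sales.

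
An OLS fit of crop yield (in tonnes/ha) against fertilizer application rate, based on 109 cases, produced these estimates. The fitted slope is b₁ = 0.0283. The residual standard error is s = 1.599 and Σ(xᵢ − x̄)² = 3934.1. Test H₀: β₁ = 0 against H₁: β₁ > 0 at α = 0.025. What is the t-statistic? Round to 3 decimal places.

SE(b₁) = s/√Sₓₓ = 1.599/√3934.1 = 0.0254933.
t = 0.0283 / 0.0254933 = 1.110.
df = n − 2 = 107.
One-sided p ≈ 0.1347, which is ≥ 0.025, so fail to reject H₀.
The data do not give significant evidence that the true slope on fertilizer application rate is positive.

t = 1.110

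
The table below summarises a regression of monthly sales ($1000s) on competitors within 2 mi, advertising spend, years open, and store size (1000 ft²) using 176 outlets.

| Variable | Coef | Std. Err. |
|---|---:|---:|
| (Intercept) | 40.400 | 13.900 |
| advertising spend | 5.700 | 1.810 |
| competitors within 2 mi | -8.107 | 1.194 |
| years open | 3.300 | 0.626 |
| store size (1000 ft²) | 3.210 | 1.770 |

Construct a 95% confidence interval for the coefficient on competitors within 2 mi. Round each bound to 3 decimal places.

Read off: b = -8.107, SE = 1.194 for competitors within 2 mi.
df = n − k − 1 = 176 − 4 − 1 = 171.
t* = t_{0.025, 171} = 1.973934.
Margin = t* × SE = 1.973934 × 1.194 = 2.35688.
CI: -8.107 ± 2.35688 → (-10.464, -5.750).

(-10.464, -5.750)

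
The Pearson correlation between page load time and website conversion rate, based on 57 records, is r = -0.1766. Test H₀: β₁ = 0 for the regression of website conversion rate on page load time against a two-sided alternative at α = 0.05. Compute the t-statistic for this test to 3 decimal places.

t = r·√(n − 2)/√(1 − r²) = -0.1766·√55/√0.968812 = -1.331.
df = n − 2 = 55.
Two-sided p ≈ 0.1888, which is ≥ 0.05, so fail to reject H₀.
The data do not give significant evidence of a linear association between page load time and website conversion rate.

t = -1.331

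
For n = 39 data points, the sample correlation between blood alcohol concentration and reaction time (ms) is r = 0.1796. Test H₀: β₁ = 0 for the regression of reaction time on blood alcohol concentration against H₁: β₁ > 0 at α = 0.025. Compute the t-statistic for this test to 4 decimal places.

t = r·√(n − 2)/√(1 − r²) = 0.1796·√37/√0.967744 = 1.1105.
df = n − 2 = 37.
One-sided p ≈ 0.1370, which is ≥ 0.025, so fail to reject H₀.
The data do not give significant evidence of a linear association between blood alcohol concentration and reaction time.

t = 1.1105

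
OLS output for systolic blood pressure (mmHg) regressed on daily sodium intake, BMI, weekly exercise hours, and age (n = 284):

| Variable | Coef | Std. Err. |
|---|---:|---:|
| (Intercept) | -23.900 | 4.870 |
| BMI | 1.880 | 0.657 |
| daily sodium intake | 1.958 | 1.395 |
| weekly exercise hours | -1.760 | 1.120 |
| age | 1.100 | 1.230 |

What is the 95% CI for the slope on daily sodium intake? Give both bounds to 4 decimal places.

(-0.7881, 4.7041)

Read off: b = 1.958, SE = 1.395 for daily sodium intake.
df = n − k − 1 = 284 − 4 − 1 = 279.
t* = t_{0.025, 279} = 1.968503.
Margin = t* × SE = 1.968503 × 1.395 = 2.746062.
CI: 1.958 ± 2.746062 → (-0.7881, 4.7041).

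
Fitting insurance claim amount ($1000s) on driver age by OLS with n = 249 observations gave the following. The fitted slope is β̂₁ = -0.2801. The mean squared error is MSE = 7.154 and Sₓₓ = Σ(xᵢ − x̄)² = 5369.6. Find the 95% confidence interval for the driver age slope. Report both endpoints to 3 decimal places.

SE(β̂₁) = √(MSE/Sₓₓ) = √(7.154/5369.6) = 0.0365009.
df = n − 2 = 247.
t* = t_{0.025, 247} = 1.969615.
Margin = t* × SE = 1.969615 × 0.0365009 = 0.07189.
CI: -0.2801 ± 0.07189 → (-0.352, -0.208).
With 95% confidence, each one-unit increase in driver age is associated with a change of between -0.352 and -0.208 $1000s in insurance claim amount.

(-0.352, -0.208)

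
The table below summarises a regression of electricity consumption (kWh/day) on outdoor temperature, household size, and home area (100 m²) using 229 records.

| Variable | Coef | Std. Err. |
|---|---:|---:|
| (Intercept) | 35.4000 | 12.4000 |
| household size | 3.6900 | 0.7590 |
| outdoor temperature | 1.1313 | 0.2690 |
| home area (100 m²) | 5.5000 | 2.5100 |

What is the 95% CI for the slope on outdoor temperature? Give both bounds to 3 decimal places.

(0.601, 1.661)

Read off: b = 1.1313, SE = 0.2690 for outdoor temperature.
df = n − k − 1 = 229 − 3 − 1 = 225.
t* = t_{0.025, 225} = 1.970563.
Margin = t* × SE = 1.970563 × 0.2690 = 0.53008.
CI: 1.1313 ± 0.53008 → (0.601, 1.661).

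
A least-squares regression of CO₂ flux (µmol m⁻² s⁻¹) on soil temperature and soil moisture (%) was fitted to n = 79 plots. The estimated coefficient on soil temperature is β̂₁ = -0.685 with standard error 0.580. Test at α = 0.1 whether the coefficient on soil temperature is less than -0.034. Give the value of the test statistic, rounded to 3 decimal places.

t = -1.122

H₀: β₁ = -0.034 vs H₁: β₁ < -0.034.
t = (β̂₁ − β₁⁰)/SE = (-0.685 − (-0.034)) / 0.580 = -1.122.
df = n − k − 1 = 79 − 2 − 1 = 76.
One-sided p ≈ 0.1326, which is ≥ 0.1, so fail to reject H₀.
The data do not give significant evidence that the true slope on soil temperature is below -0.034 µmol m⁻² s⁻¹ per unit, holding the other predictors fixed.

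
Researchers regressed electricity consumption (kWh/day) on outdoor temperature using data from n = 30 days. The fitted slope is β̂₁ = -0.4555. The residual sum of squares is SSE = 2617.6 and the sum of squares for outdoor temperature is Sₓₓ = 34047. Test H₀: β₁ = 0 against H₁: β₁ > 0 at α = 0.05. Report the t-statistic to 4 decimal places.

t = -8.6927

MSE = SSE/(n − 2) = 2617.6/28 = 93.4857.
SE(β̂₁) = √(MSE/Sₓₓ) = √(93.4857/34047) = 0.0524002.
t = -0.4555 / 0.0524002 = -8.6927.
df = n − 2 = 28.
One-sided p ≈ 1.0000, which is ≥ 0.05, so fail to reject H₀.
The data do not give significant evidence that the true slope on outdoor temperature is positive.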